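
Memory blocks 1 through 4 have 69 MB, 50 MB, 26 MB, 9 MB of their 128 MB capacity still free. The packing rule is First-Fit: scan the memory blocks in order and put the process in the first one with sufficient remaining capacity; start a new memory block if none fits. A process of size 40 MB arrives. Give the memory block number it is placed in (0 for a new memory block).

Memory blocks with room: memory block 1 (69 MB), memory block 2 (50 MB).
The first with room is memory block 1.

1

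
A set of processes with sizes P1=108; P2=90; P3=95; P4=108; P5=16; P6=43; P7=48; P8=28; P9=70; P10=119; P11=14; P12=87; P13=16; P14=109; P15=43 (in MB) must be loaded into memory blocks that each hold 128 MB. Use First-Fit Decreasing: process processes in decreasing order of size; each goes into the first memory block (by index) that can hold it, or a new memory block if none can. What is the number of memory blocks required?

Sorted descending: 119, 109, 108, 108, 95, 90, 87, 70, 48, 43, 43, 28, 16, 16, 14.
Put 119 MB in memory block 1; 9 MB remain.
Put 109 MB in memory block 2; 19 MB remain.
Put 108 MB in memory block 3; 20 MB remain.
Put 108 MB in memory block 4; 20 MB remain.
Put 95 MB in memory block 5; 33 MB remain.
Put 90 MB in memory block 6; 38 MB remain.
Put 87 MB in memory block 7; 41 MB remain.
Put 70 MB in memory block 8; 58 MB remain.
Put 48 MB in memory block 8; 10 MB remain.
Put 43 MB in memory block 9; 85 MB remain.
Put 43 MB in memory block 9; 42 MB remain.
Put 28 MB in memory block 5; 5 MB remain.
Put 16 MB in memory block 2; 3 MB remain.
Put 16 MB in memory block 3; 4 MB remain.
Put 14 MB in memory block 4; 6 MB remain.

9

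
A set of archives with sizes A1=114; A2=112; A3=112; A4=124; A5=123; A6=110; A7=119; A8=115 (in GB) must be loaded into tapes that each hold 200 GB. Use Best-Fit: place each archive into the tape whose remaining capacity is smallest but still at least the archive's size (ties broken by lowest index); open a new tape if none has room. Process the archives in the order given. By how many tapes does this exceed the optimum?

Best-Fit: [114] [112] [112] [124] [123] [110] [119] [115] → 8 tapes.
8 archives exceed 100 GB (half the capacity), and no two of those can share a tape, so at least 8 tapes are needed.
So 8 is already optimal.

0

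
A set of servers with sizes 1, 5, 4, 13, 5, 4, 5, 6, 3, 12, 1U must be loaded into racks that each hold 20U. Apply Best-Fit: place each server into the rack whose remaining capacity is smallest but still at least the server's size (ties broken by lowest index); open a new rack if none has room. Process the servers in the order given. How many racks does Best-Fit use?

4

rack 1: place 1U, 19U left
rack 1: place 5U, 14U left
rack 1: place 4U, 10U left
rack 2: place 13U, 7U left
rack 2: place 5U, 2U left
rack 1: place 4U, 6U left
rack 1: place 5U, 1U left
rack 3: place 6U, 14U left
rack 3: place 3U, 11U left
rack 4: place 12U, 8U left
rack 1: place 1U, 0U left
Final racks: [1,5,4,4,5,1] [13,5] [6,3] [12].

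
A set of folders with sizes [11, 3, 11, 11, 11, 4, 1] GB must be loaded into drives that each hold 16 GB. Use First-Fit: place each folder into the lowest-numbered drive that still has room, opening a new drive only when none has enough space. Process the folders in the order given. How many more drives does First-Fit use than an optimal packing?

0

First-Fit: [11,3,1] [11,4] [11] [11] → 4 drives.
Total size 52 GB; any packing needs at least ⌈52/16⌉ = 4 drives.
So 4 is already optimal.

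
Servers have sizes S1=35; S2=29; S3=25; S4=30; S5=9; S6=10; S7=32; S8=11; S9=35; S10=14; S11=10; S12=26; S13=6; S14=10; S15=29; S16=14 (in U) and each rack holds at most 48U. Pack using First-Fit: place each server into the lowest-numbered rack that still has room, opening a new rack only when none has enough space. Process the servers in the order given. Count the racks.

8 racks

Put S1 (35U) in rack 1; 13U remain.
Put S2 (29U) in rack 2; 19U remain.
Put S3 (25U) in rack 3; 23U remain.
Put S4 (30U) in rack 4; 18U remain.
Put S5 (9U) in rack 1; 4U remain.
Put S6 (10U) in rack 2; 9U remain.
Put S7 (32U) in rack 5; 16U remain.
Put S8 (11U) in rack 3; 12U remain.
Put S9 (35U) in rack 6; 13U remain.
Put S10 (14U) in rack 4; 4U remain.
Put S11 (10U) in rack 3; 2U remain.
Put S12 (26U) in rack 7; 22U remain.
Put S13 (6U) in rack 2; 3U remain.
Put S14 (10U) in rack 5; 6U remain.
Put S15 (29U) in rack 8; 19U remain.
Put S16 (14U) in rack 7; 8U remain.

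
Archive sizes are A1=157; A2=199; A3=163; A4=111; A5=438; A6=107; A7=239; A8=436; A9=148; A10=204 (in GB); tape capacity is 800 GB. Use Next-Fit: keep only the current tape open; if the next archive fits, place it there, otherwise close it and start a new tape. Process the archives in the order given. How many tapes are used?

3 tapes

tape 1: place A1 (157 GB), 643 GB left
tape 1: place A2 (199 GB), 444 GB left
tape 1: place A3 (163 GB), 281 GB left
tape 1: place A4 (111 GB), 170 GB left
tape 2: place A5 (438 GB), 362 GB left
tape 2: place A6 (107 GB), 255 GB left
tape 2: place A7 (239 GB), 16 GB left
tape 3: place A8 (436 GB), 364 GB left
tape 3: place A9 (148 GB), 216 GB left
tape 3: place A10 (204 GB), 12 GB left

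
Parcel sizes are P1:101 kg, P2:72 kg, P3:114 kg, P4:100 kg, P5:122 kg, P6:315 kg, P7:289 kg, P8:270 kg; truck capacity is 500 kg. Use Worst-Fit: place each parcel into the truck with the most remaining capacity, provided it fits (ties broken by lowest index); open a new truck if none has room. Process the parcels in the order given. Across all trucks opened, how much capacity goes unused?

P1 (101 kg) → truck 1 (remaining 399 kg)
P2 (72 kg) → truck 1 (remaining 327 kg)
P3 (114 kg) → truck 1 (remaining 213 kg)
P4 (100 kg) → truck 1 (remaining 113 kg)
P5 (122 kg) → truck 2 (remaining 378 kg)
P6 (315 kg) → truck 2 (remaining 63 kg)
P7 (289 kg) → truck 3 (remaining 211 kg)
P8 (270 kg) → truck 4 (remaining 230 kg)
4 trucks × 500 kg = 2000 kg; used 1383 kg; unused 617 kg.

617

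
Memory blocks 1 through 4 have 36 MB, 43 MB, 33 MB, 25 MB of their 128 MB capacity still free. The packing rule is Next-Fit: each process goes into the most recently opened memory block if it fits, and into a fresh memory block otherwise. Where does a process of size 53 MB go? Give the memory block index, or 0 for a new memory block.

Next-Fit only looks at memory block 4, which has 25 MB free.
53 MB does not fit, so a new memory block is opened.

0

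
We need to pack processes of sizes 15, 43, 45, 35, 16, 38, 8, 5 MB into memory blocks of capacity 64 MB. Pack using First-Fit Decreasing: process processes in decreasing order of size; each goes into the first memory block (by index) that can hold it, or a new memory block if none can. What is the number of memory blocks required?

4

Sorted descending: 45, 43, 38, 35, 16, 15, 8, 5.
45 MB → memory block 1 (remaining 19 MB)
43 MB → memory block 2 (remaining 21 MB)
38 MB → memory block 3 (remaining 26 MB)
35 MB → memory block 4 (remaining 29 MB)
16 MB → memory block 1 (remaining 3 MB)
15 MB → memory block 2 (remaining 6 MB)
8 MB → memory block 3 (remaining 18 MB)
5 MB → memory block 2 (remaining 1 MB)
Final memory blocks: [45,16] [43,15,5] [38,8] [35].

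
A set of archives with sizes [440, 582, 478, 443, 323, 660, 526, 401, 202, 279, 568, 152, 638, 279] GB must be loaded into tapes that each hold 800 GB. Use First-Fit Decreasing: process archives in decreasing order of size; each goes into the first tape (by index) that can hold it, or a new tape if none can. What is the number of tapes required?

9 tapes

Sorted descending: 660, 638, 582, 568, 526, 478, 443, 440, 401, 323, 279, 279, 202, 152.
tape 1: place 660 GB, 140 GB left
tape 2: place 638 GB, 162 GB left
tape 3: place 582 GB, 218 GB left
tape 4: place 568 GB, 232 GB left
tape 5: place 526 GB, 274 GB left
tape 6: place 478 GB, 322 GB left
tape 7: place 443 GB, 357 GB left
tape 8: place 440 GB, 360 GB left
tape 9: place 401 GB, 399 GB left
tape 7: place 323 GB, 34 GB left
tape 6: place 279 GB, 43 GB left
tape 8: place 279 GB, 81 GB left
tape 3: place 202 GB, 16 GB left
tape 2: place 152 GB, 10 GB left
Final tapes: [660] [638,152] [582,202] [568] [526] [478,279] [443,323] [440,279] [401].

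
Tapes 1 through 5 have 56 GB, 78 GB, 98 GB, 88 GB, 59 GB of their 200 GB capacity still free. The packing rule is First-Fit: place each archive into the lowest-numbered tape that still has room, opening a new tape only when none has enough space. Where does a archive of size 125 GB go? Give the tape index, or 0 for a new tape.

0

No tape has ≥ 125 GB free, so a new tape is opened.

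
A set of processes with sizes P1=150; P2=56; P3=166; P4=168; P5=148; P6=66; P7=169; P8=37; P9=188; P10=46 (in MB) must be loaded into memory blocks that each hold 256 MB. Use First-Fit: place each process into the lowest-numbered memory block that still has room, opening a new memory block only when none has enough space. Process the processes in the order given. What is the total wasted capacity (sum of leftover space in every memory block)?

342

memory block 1: place P1 (150 MB), 106 MB left
memory block 1: place P2 (56 MB), 50 MB left
memory block 2: place P3 (166 MB), 90 MB left
memory block 3: place P4 (168 MB), 88 MB left
memory block 4: place P5 (148 MB), 108 MB left
memory block 2: place P6 (66 MB), 24 MB left
memory block 5: place P7 (169 MB), 87 MB left
memory block 1: place P8 (37 MB), 13 MB left
memory block 6: place P9 (188 MB), 68 MB left
memory block 3: place P10 (46 MB), 42 MB left
6 memory blocks × 256 MB = 1536 MB; used 1194 MB; unused 342 MB.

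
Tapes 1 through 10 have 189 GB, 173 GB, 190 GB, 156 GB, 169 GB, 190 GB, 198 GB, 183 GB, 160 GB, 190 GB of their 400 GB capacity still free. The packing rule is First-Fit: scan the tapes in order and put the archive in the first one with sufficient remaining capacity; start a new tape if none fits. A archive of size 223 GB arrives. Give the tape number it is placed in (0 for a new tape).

0

No tape has ≥ 223 GB free, so a new tape is opened.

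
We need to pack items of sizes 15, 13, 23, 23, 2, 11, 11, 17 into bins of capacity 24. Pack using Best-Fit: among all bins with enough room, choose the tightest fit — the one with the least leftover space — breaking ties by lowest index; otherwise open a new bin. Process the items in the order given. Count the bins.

6

bin 1: place 15, 9 left
bin 2: place 13, 11 left
bin 3: place 23, 1 left
bin 4: place 23, 1 left
bin 1: place 2, 7 left
bin 2: place 11, 0 left
bin 5: place 11, 13 left
bin 6: place 17, 7 left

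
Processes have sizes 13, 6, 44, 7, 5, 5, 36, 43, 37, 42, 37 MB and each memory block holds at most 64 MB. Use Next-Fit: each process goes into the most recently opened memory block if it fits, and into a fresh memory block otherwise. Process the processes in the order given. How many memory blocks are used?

6

13 MB → memory block 1 (remaining 51 MB)
6 MB → memory block 1 (remaining 45 MB)
44 MB → memory block 1 (remaining 1 MB)
7 MB → memory block 2 (remaining 57 MB)
5 MB → memory block 2 (remaining 52 MB)
5 MB → memory block 2 (remaining 47 MB)
36 MB → memory block 2 (remaining 11 MB)
43 MB → memory block 3 (remaining 21 MB)
37 MB → memory block 4 (remaining 27 MB)
42 MB → memory block 5 (remaining 22 MB)
37 MB → memory block 6 (remaining 27 MB)
Final memory blocks: [13,6,44] [7,5,5,36] [43] [37] [42] [37].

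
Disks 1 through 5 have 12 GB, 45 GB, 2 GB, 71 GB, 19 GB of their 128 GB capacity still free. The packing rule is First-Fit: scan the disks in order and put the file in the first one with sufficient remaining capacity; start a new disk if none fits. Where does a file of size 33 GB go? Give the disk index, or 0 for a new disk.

Disks with room: disk 2 (45 GB), disk 4 (71 GB).
The first with room is disk 2.

2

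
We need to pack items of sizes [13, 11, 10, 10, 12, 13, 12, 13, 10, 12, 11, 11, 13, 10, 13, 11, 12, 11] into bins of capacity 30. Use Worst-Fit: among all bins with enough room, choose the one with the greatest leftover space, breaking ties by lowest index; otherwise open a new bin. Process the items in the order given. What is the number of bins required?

9 bins

bin 1: place 13, 17 left
bin 1: place 11, 6 left
bin 2: place 10, 20 left
bin 2: place 10, 10 left
bin 3: place 12, 18 left
bin 3: place 13, 5 left
bin 4: place 12, 18 left
bin 4: place 13, 5 left
bin 2: place 10, 0 left
bin 5: place 12, 18 left
bin 5: place 11, 7 left
bin 6: place 11, 19 left
bin 6: place 13, 6 left
bin 7: place 10, 20 left
bin 7: place 13, 7 left
bin 8: place 11, 19 left
bin 8: place 12, 7 left
bin 9: place 11, 19 left
Final bins: [13,11] [10,10,10] [12,13] [12,13] [12,11] [11,13] [10,13] [11,12] [11].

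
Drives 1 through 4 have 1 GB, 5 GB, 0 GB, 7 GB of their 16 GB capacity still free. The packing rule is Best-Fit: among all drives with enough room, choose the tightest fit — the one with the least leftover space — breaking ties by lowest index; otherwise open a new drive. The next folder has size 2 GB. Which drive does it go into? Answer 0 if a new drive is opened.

2

Drives with room: drive 2 (5 GB), drive 4 (7 GB).
Tightest fit is drive 2 with 5 GB free.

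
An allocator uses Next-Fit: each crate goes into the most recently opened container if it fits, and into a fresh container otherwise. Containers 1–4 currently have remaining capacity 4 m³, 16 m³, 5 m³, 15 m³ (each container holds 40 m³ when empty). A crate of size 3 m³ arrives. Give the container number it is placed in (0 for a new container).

Next-Fit only looks at container 4, which has 15 m³ free.
3 m³ fits there.

4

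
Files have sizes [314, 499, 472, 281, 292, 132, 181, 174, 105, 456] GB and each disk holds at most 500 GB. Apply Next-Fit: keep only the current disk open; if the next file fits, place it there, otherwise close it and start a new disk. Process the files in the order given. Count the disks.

7

Put 314 GB in disk 1; 186 GB remain.
Put 499 GB in disk 2; 1 GB remain.
Put 472 GB in disk 3; 28 GB remain.
Put 281 GB in disk 4; 219 GB remain.
Put 292 GB in disk 5; 208 GB remain.
Put 132 GB in disk 5; 76 GB remain.
Put 181 GB in disk 6; 319 GB remain.
Put 174 GB in disk 6; 145 GB remain.
Put 105 GB in disk 6; 40 GB remain.
Put 456 GB in disk 7; 44 GB remain.
Final disks: [314] [499] [472] [281] [292,132] [181,174,105] [456].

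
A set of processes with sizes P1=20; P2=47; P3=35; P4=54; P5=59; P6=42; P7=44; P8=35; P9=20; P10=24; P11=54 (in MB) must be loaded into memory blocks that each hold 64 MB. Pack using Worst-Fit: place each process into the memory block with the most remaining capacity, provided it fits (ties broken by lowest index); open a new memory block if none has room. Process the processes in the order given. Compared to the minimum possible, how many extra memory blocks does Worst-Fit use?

1

Worst-Fit: [20,35] [47] [54] [59] [42] [44] [35,20] [24] [54] → 9 memory blocks.
8 processes exceed 32 MB (half the capacity), and no two of those can share a memory block, so at least 8 memory blocks are needed.
An optimal packing achieves that bound: [59] [54] [54] [47] [44,20] [42,20] [35,24] [35] → 8 memory blocks.
Excess: 9 − 8 = 1.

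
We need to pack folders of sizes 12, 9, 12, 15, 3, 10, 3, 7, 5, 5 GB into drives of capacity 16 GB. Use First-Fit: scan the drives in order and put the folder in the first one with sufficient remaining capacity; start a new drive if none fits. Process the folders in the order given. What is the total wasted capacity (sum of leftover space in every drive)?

Put 12 GB in drive 1; 4 GB remain.
Put 9 GB in drive 2; 7 GB remain.
Put 12 GB in drive 3; 4 GB remain.
Put 15 GB in drive 4; 1 GB remain.
Put 3 GB in drive 1; 1 GB remain.
Put 10 GB in drive 5; 6 GB remain.
Put 3 GB in drive 2; 4 GB remain.
Put 7 GB in drive 6; 9 GB remain.
Put 5 GB in drive 5; 1 GB remain.
Put 5 GB in drive 6; 4 GB remain.
6 drives × 16 GB = 96 GB; used 81 GB; unused 15 GB.

15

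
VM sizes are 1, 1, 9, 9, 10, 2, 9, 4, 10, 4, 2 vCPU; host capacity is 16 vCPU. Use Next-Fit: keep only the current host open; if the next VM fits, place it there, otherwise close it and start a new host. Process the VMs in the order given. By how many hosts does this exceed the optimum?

0

Next-Fit: [1,1,9] [9] [10,2] [9,4] [10,4,2] → 5 hosts.
5 VMs exceed 8 vCPU (half the capacity), and no two of those can share a host, so at least 5 hosts are needed.
So 5 is already optimal.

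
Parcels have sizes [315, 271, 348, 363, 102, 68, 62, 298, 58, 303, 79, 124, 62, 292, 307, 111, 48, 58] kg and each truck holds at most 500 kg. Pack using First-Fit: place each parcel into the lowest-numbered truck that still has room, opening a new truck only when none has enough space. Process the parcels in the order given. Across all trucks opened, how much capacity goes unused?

315 kg → truck 1 (remaining 185 kg)
271 kg → truck 2 (remaining 229 kg)
348 kg → truck 3 (remaining 152 kg)
363 kg → truck 4 (remaining 137 kg)
102 kg → truck 1 (remaining 83 kg)
68 kg → truck 1 (remaining 15 kg)
62 kg → truck 2 (remaining 167 kg)
298 kg → truck 5 (remaining 202 kg)
58 kg → truck 2 (remaining 109 kg)
303 kg → truck 6 (remaining 197 kg)
79 kg → truck 2 (remaining 30 kg)
124 kg → truck 3 (remaining 28 kg)
62 kg → truck 4 (remaining 75 kg)
292 kg → truck 7 (remaining 208 kg)
307 kg → truck 8 (remaining 193 kg)
111 kg → truck 5 (remaining 91 kg)
48 kg → truck 4 (remaining 27 kg)
58 kg → truck 5 (remaining 33 kg)
8 trucks × 500 kg = 4000 kg; used 3269 kg; unused 731 kg.

731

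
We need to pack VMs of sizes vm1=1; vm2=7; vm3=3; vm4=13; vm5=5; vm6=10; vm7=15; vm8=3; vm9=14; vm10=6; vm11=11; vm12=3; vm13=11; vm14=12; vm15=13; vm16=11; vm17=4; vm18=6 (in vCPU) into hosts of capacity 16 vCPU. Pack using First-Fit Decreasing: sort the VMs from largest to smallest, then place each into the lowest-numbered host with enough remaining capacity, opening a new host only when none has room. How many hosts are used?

10 hosts

Sorted descending: 15, 14, 13, 13, 12, 11, 11, 11, 10, 7, 6, 6, 5, 4, 3, 3, 3, 1.
Put 15 vCPU in host 1; 1 vCPU remain.
Put 14 vCPU in host 2; 2 vCPU remain.
Put 13 vCPU in host 3; 3 vCPU remain.
Put 13 vCPU in host 4; 3 vCPU remain.
Put 12 vCPU in host 5; 4 vCPU remain.
Put 11 vCPU in host 6; 5 vCPU remain.
Put 11 vCPU in host 7; 5 vCPU remain.
Put 11 vCPU in host 8; 5 vCPU remain.
Put 10 vCPU in host 9; 6 vCPU remain.
Put 7 vCPU in host 10; 9 vCPU remain.
Put 6 vCPU in host 9; 0 vCPU remain.
Put 6 vCPU in host 10; 3 vCPU remain.
Put 5 vCPU in host 6; 0 vCPU remain.
Put 4 vCPU in host 5; 0 vCPU remain.
Put 3 vCPU in host 3; 0 vCPU remain.
Put 3 vCPU in host 4; 0 vCPU remain.
Put 3 vCPU in host 7; 2 vCPU remain.
Put 1 vCPU in host 1; 0 vCPU remain.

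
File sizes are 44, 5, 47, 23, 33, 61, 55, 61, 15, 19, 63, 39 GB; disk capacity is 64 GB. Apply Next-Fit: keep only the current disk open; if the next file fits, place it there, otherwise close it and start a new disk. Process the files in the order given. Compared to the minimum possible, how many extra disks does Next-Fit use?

Next-Fit: [44,5] [47] [23,33] [61] [55] [61] [15,19] [63] [39] → 9 disks.
Total size 465 GB; any packing needs at least ⌈465/64⌉ = 8 disks.
An optimal packing achieves that bound: [63] [61] [61] [55,5] [47,15] [44,19] [39,23] [33] → 8 disks.
Excess: 9 − 8 = 1.

1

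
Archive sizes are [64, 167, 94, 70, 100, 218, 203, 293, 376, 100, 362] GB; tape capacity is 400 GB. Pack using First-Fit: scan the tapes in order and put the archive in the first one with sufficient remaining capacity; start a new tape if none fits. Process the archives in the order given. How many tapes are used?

tape 1: place 64 GB, 336 GB left
tape 1: place 167 GB, 169 GB left
tape 1: place 94 GB, 75 GB left
tape 1: place 70 GB, 5 GB left
tape 2: place 100 GB, 300 GB left
tape 2: place 218 GB, 82 GB left
tape 3: place 203 GB, 197 GB left
tape 4: place 293 GB, 107 GB left
tape 5: place 376 GB, 24 GB left
tape 3: place 100 GB, 97 GB left
tape 6: place 362 GB, 38 GB left

6 tapes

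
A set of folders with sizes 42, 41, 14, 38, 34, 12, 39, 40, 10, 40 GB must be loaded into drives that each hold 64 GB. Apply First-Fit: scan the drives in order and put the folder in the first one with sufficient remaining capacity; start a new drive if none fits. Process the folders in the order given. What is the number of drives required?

drive 1: place 42 GB, 22 GB left
drive 2: place 41 GB, 23 GB left
drive 1: place 14 GB, 8 GB left
drive 3: place 38 GB, 26 GB left
drive 4: place 34 GB, 30 GB left
drive 2: place 12 GB, 11 GB left
drive 5: place 39 GB, 25 GB left
drive 6: place 40 GB, 24 GB left
drive 2: place 10 GB, 1 GB left
drive 7: place 40 GB, 24 GB left

7 drives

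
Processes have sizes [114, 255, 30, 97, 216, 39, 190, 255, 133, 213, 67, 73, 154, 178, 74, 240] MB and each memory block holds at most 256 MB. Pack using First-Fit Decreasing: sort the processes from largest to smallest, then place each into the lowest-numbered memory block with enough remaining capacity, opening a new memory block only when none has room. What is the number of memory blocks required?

Sorted descending: 255, 255, 240, 216, 213, 190, 178, 154, 133, 114, 97, 74, 73, 67, 39, 30.
255 MB → memory block 1 (remaining 1 MB)
255 MB → memory block 2 (remaining 1 MB)
240 MB → memory block 3 (remaining 16 MB)
216 MB → memory block 4 (remaining 40 MB)
213 MB → memory block 5 (remaining 43 MB)
190 MB → memory block 6 (remaining 66 MB)
178 MB → memory block 7 (remaining 78 MB)
154 MB → memory block 8 (remaining 102 MB)
133 MB → memory block 9 (remaining 123 MB)
114 MB → memory block 9 (remaining 9 MB)
97 MB → memory block 8 (remaining 5 MB)
74 MB → memory block 7 (remaining 4 MB)
73 MB → memory block 10 (remaining 183 MB)
67 MB → memory block 10 (remaining 116 MB)
39 MB → memory block 4 (remaining 1 MB)
30 MB → memory block 5 (remaining 13 MB)
Final memory blocks: [255] [255] [240] [216,39] [213,30] [190] [178,74] [154,97] [133,114] [73,67].

10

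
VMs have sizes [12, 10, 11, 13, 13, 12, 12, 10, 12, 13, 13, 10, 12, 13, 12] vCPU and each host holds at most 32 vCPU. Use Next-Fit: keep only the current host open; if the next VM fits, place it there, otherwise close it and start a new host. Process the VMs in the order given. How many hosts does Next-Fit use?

12 vCPU → host 1 (remaining 20 vCPU)
10 vCPU → host 1 (remaining 10 vCPU)
11 vCPU → host 2 (remaining 21 vCPU)
13 vCPU → host 2 (remaining 8 vCPU)
13 vCPU → host 3 (remaining 19 vCPU)
12 vCPU → host 3 (remaining 7 vCPU)
12 vCPU → host 4 (remaining 20 vCPU)
10 vCPU → host 4 (remaining 10 vCPU)
12 vCPU → host 5 (remaining 20 vCPU)
13 vCPU → host 5 (remaining 7 vCPU)
13 vCPU → host 6 (remaining 19 vCPU)
10 vCPU → host 6 (remaining 9 vCPU)
12 vCPU → host 7 (remaining 20 vCPU)
13 vCPU → host 7 (remaining 7 vCPU)
12 vCPU → host 8 (remaining 20 vCPU)
Final hosts: [12,10] [11,13] [13,12] [12,10] [12,13] [13,10] [12,13] [12].

8 hosts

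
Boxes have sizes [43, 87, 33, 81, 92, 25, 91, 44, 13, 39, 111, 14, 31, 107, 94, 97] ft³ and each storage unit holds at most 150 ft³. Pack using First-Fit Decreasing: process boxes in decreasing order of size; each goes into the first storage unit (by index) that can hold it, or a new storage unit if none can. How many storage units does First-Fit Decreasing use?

8

Sorted descending: 111, 107, 97, 94, 92, 91, 87, 81, 44, 43, 39, 33, 31, 25, 14, 13.
storage unit 1: place 111 ft³, 39 ft³ left
storage unit 2: place 107 ft³, 43 ft³ left
storage unit 3: place 97 ft³, 53 ft³ left
storage unit 4: place 94 ft³, 56 ft³ left
storage unit 5: place 92 ft³, 58 ft³ left
storage unit 6: place 91 ft³, 59 ft³ left
storage unit 7: place 87 ft³, 63 ft³ left
storage unit 8: place 81 ft³, 69 ft³ left
storage unit 3: place 44 ft³, 9 ft³ left
storage unit 2: place 43 ft³, 0 ft³ left
storage unit 1: place 39 ft³, 0 ft³ left
storage unit 4: place 33 ft³, 23 ft³ left
storage unit 5: place 31 ft³, 27 ft³ left
storage unit 5: place 25 ft³, 2 ft³ left
storage unit 4: place 14 ft³, 9 ft³ left
storage unit 6: place 13 ft³, 46 ft³ left
Final storage units: [111,39] [107,43] [97,44] [94,33,14] [92,31,25] [91,13] [87] [81].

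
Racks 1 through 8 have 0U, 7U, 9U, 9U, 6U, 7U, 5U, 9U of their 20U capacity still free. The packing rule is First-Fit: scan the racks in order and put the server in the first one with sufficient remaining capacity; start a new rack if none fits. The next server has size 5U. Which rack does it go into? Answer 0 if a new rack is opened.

Racks with room: rack 2 (7U), rack 3 (9U), rack 4 (9U), rack 5 (6U), rack 6 (7U), rack 7 (5U), rack 8 (9U).
The first with room is rack 2.

2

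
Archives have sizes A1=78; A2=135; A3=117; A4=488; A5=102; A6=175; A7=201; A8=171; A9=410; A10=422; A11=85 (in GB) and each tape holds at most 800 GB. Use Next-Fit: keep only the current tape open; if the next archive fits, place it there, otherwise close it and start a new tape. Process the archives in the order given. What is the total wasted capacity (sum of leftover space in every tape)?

816

Put A1 (78 GB) in tape 1; 722 GB remain.
Put A2 (135 GB) in tape 1; 587 GB remain.
Put A3 (117 GB) in tape 1; 470 GB remain.
Put A4 (488 GB) in tape 2; 312 GB remain.
Put A5 (102 GB) in tape 2; 210 GB remain.
Put A6 (175 GB) in tape 2; 35 GB remain.
Put A7 (201 GB) in tape 3; 599 GB remain.
Put A8 (171 GB) in tape 3; 428 GB remain.
Put A9 (410 GB) in tape 3; 18 GB remain.
Put A10 (422 GB) in tape 4; 378 GB remain.
Put A11 (85 GB) in tape 4; 293 GB remain.
4 tapes × 800 GB = 3200 GB; used 2384 GB; unused 816 GB.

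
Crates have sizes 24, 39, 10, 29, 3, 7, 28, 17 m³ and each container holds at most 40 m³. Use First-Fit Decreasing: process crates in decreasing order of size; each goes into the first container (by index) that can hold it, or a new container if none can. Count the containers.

5 containers

Sorted descending: 39, 29, 28, 24, 17, 10, 7, 3.
Put 39 m³ in container 1; 1 m³ remain.
Put 29 m³ in container 2; 11 m³ remain.
Put 28 m³ in container 3; 12 m³ remain.
Put 24 m³ in container 4; 16 m³ remain.
Put 17 m³ in container 5; 23 m³ remain.
Put 10 m³ in container 2; 1 m³ remain.
Put 7 m³ in container 3; 5 m³ remain.
Put 3 m³ in container 3; 2 m³ remain.
Final containers: [39] [29,10] [28,7,3] [24] [17].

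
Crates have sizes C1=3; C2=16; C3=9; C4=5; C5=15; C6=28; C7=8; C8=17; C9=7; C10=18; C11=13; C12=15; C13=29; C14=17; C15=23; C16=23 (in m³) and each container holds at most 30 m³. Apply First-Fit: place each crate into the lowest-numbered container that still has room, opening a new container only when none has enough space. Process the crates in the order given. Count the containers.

10

C1 (3 m³) → container 1 (remaining 27 m³)
C2 (16 m³) → container 1 (remaining 11 m³)
C3 (9 m³) → container 1 (remaining 2 m³)
C4 (5 m³) → container 2 (remaining 25 m³)
C5 (15 m³) → container 2 (remaining 10 m³)
C6 (28 m³) → container 3 (remaining 2 m³)
C7 (8 m³) → container 2 (remaining 2 m³)
C8 (17 m³) → container 4 (remaining 13 m³)
C9 (7 m³) → container 4 (remaining 6 m³)
C10 (18 m³) → container 5 (remaining 12 m³)
C11 (13 m³) → container 6 (remaining 17 m³)
C12 (15 m³) → container 6 (remaining 2 m³)
C13 (29 m³) → container 7 (remaining 1 m³)
C14 (17 m³) → container 8 (remaining 13 m³)
C15 (23 m³) → container 9 (remaining 7 m³)
C16 (23 m³) → container 10 (remaining 7 m³)
Final containers: [3,16,9] [5,15,8] [28] [17,7] [18] [13,15] [29] [17] [23] [23].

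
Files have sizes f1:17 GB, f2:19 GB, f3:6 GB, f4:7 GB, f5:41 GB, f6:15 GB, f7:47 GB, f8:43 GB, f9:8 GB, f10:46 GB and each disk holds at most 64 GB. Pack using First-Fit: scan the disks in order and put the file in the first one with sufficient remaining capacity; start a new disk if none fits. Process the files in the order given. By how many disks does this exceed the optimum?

1

First-Fit: [17,19,6,7,15] [41,8] [47] [43] [46] → 5 disks.
Total size 249 GB; any packing needs at least ⌈249/64⌉ = 4 disks.
An optimal packing achieves that bound: [47,17] [46,15] [43,19] [41,8,7,6] → 4 disks.
Excess: 5 − 4 = 1.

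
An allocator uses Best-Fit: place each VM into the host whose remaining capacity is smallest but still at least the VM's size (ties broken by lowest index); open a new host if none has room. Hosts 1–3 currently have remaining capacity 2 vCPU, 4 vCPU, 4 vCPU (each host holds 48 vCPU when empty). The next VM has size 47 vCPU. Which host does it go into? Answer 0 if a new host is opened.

No host has ≥ 47 vCPU free, so a new host is opened.

0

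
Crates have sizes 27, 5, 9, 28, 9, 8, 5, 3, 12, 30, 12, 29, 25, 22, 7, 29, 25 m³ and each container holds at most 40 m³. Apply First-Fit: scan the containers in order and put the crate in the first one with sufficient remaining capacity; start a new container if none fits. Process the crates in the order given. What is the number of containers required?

9

Put 27 m³ in container 1; 13 m³ remain.
Put 5 m³ in container 1; 8 m³ remain.
Put 9 m³ in container 2; 31 m³ remain.
Put 28 m³ in container 2; 3 m³ remain.
Put 9 m³ in container 3; 31 m³ remain.
Put 8 m³ in container 1; 0 m³ remain.
Put 5 m³ in container 3; 26 m³ remain.
Put 3 m³ in container 2; 0 m³ remain.
Put 12 m³ in container 3; 14 m³ remain.
Put 30 m³ in container 4; 10 m³ remain.
Put 12 m³ in container 3; 2 m³ remain.
Put 29 m³ in container 5; 11 m³ remain.
Put 25 m³ in container 6; 15 m³ remain.
Put 22 m³ in container 7; 18 m³ remain.
Put 7 m³ in container 4; 3 m³ remain.
Put 29 m³ in container 8; 11 m³ remain.
Put 25 m³ in container 9; 15 m³ remain.
Final containers: [27,5,8] [9,28,3] [9,5,12,12] [30,7] [29] [25] [22] [29] [25].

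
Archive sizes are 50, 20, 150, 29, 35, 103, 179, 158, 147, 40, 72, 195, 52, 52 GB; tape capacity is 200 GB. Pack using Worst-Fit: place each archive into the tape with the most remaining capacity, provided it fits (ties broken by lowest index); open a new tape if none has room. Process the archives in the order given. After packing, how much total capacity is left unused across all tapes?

tape 1: place 50 GB, 150 GB left
tape 1: place 20 GB, 130 GB left
tape 2: place 150 GB, 50 GB left
tape 1: place 29 GB, 101 GB left
tape 1: place 35 GB, 66 GB left
tape 3: place 103 GB, 97 GB left
tape 4: place 179 GB, 21 GB left
tape 5: place 158 GB, 42 GB left
tape 6: place 147 GB, 53 GB left
tape 3: place 40 GB, 57 GB left
tape 7: place 72 GB, 128 GB left
tape 8: place 195 GB, 5 GB left
tape 7: place 52 GB, 76 GB left
tape 7: place 52 GB, 24 GB left
8 tapes × 200 GB = 1600 GB; used 1282 GB; unused 318 GB.

318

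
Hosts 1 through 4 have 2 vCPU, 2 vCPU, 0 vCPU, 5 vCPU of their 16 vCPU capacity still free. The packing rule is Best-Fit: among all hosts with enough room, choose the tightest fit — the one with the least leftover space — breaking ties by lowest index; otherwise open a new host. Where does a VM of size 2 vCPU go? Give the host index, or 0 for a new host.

1

Hosts with room: host 1 (2 vCPU), host 2 (2 vCPU), host 4 (5 vCPU).
Tightest fit is host 1 with 2 vCPU free.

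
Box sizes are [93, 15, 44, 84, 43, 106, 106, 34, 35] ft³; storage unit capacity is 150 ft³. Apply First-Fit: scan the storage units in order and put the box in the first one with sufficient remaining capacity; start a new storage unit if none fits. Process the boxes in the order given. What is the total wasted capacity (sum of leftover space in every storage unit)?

93 ft³ → storage unit 1 (remaining 57 ft³)
15 ft³ → storage unit 1 (remaining 42 ft³)
44 ft³ → storage unit 2 (remaining 106 ft³)
84 ft³ → storage unit 2 (remaining 22 ft³)
43 ft³ → storage unit 3 (remaining 107 ft³)
106 ft³ → storage unit 3 (remaining 1 ft³)
106 ft³ → storage unit 4 (remaining 44 ft³)
34 ft³ → storage unit 1 (remaining 8 ft³)
35 ft³ → storage unit 4 (remaining 9 ft³)
4 storage units × 150 ft³ = 600 ft³; used 560 ft³; unused 40 ft³.

40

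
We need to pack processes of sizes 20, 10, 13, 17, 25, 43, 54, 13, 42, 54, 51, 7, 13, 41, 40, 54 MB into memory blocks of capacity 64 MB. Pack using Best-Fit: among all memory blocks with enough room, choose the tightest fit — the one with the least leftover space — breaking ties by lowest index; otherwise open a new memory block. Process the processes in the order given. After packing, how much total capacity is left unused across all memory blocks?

143

20 MB → memory block 1 (remaining 44 MB)
10 MB → memory block 1 (remaining 34 MB)
13 MB → memory block 1 (remaining 21 MB)
17 MB → memory block 1 (remaining 4 MB)
25 MB → memory block 2 (remaining 39 MB)
43 MB → memory block 3 (remaining 21 MB)
54 MB → memory block 4 (remaining 10 MB)
13 MB → memory block 3 (remaining 8 MB)
42 MB → memory block 5 (remaining 22 MB)
54 MB → memory block 6 (remaining 10 MB)
51 MB → memory block 7 (remaining 13 MB)
7 MB → memory block 3 (remaining 1 MB)
13 MB → memory block 7 (remaining 0 MB)
41 MB → memory block 8 (remaining 23 MB)
40 MB → memory block 9 (remaining 24 MB)
54 MB → memory block 10 (remaining 10 MB)
10 memory blocks × 64 MB = 640 MB; used 497 MB; unused 143 MB.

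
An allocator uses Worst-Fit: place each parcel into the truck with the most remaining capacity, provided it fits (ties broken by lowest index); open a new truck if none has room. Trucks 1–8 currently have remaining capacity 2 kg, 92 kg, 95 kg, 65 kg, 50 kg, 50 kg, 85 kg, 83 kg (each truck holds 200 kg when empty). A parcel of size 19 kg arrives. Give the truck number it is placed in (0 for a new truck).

Trucks with room: truck 2 (92 kg), truck 3 (95 kg), truck 4 (65 kg), truck 5 (50 kg), truck 6 (50 kg), truck 7 (85 kg), truck 8 (83 kg).
Most room is truck 3 with 95 kg free.

3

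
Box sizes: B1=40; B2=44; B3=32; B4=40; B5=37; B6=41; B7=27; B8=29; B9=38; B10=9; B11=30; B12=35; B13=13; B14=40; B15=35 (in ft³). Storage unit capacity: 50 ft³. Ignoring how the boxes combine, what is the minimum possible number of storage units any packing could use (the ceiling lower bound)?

10 storage units

Total size = 40 + 44 + 32 + 40 + 37 + 41 + 27 + 29 + 38 + 9 + 30 + 35 + 13 + 40 + 35 = 490 ft³.
⌈490 / 50⌉ = 10.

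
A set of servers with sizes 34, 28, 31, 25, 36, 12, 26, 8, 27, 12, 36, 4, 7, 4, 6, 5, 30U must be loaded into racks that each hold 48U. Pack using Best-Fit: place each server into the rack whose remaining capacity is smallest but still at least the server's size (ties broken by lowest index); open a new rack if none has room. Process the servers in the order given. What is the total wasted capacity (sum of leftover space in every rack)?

Put 34U in rack 1; 14U remain.
Put 28U in rack 2; 20U remain.
Put 31U in rack 3; 17U remain.
Put 25U in rack 4; 23U remain.
Put 36U in rack 5; 12U remain.
Put 12U in rack 5; 0U remain.
Put 26U in rack 6; 22U remain.
Put 8U in rack 1; 6U remain.
Put 27U in rack 7; 21U remain.
Put 12U in rack 3; 5U remain.
Put 36U in rack 8; 12U remain.
Put 4U in rack 3; 1U remain.
Put 7U in rack 8; 5U remain.
Put 4U in rack 8; 1U remain.
Put 6U in rack 1; 0U remain.
Put 5U in rack 2; 15U remain.
Put 30U in rack 9; 18U remain.
9 racks × 48U = 432U; used 331U; unused 101U.

101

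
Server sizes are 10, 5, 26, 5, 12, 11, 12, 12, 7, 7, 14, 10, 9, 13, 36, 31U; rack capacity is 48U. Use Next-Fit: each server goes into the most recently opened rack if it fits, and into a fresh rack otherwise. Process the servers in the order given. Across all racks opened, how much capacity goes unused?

68

rack 1: place 10U, 38U left
rack 1: place 5U, 33U left
rack 1: place 26U, 7U left
rack 1: place 5U, 2U left
rack 2: place 12U, 36U left
rack 2: place 11U, 25U left
rack 2: place 12U, 13U left
rack 2: place 12U, 1U left
rack 3: place 7U, 41U left
rack 3: place 7U, 34U left
rack 3: place 14U, 20U left
rack 3: place 10U, 10U left
rack 3: place 9U, 1U left
rack 4: place 13U, 35U left
rack 5: place 36U, 12U left
rack 6: place 31U, 17U left
6 racks × 48U = 288U; used 220U; unused 68U.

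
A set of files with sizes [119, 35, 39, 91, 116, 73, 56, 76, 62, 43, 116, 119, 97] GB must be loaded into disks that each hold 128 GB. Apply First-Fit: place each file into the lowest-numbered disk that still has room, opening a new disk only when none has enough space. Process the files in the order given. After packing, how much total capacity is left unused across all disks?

238

Put 119 GB in disk 1; 9 GB remain.
Put 35 GB in disk 2; 93 GB remain.
Put 39 GB in disk 2; 54 GB remain.
Put 91 GB in disk 3; 37 GB remain.
Put 116 GB in disk 4; 12 GB remain.
Put 73 GB in disk 5; 55 GB remain.
Put 56 GB in disk 6; 72 GB remain.
Put 76 GB in disk 7; 52 GB remain.
Put 62 GB in disk 6; 10 GB remain.
Put 43 GB in disk 2; 11 GB remain.
Put 116 GB in disk 8; 12 GB remain.
Put 119 GB in disk 9; 9 GB remain.
Put 97 GB in disk 10; 31 GB remain.
10 disks × 128 GB = 1280 GB; used 1042 GB; unused 238 GB.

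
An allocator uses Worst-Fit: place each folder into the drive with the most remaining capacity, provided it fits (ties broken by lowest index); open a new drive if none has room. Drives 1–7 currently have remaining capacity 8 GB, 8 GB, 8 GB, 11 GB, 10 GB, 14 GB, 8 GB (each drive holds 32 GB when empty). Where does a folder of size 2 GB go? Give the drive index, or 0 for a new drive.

6

Drives with room: drive 1 (8 GB), drive 2 (8 GB), drive 3 (8 GB), drive 4 (11 GB), drive 5 (10 GB), drive 6 (14 GB), drive 7 (8 GB).
Most room is drive 6 with 14 GB free.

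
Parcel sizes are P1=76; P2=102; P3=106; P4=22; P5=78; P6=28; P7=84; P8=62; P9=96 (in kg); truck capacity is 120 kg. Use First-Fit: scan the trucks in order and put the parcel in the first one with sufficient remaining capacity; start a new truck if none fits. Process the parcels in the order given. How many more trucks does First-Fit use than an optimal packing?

0

First-Fit: [76,22] [102] [106] [78,28] [84] [62] [96] → 7 trucks.
7 parcels exceed 60 kg (half the capacity), and no two of those can share a truck, so at least 7 trucks are needed.
So 7 is already optimal.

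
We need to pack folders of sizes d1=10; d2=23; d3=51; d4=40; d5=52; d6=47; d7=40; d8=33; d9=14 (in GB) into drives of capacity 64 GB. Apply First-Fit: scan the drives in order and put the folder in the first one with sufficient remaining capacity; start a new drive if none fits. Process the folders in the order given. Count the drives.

d1 (10 GB) → drive 1 (remaining 54 GB)
d2 (23 GB) → drive 1 (remaining 31 GB)
d3 (51 GB) → drive 2 (remaining 13 GB)
d4 (40 GB) → drive 3 (remaining 24 GB)
d5 (52 GB) → drive 4 (remaining 12 GB)
d6 (47 GB) → drive 5 (remaining 17 GB)
d7 (40 GB) → drive 6 (remaining 24 GB)
d8 (33 GB) → drive 7 (remaining 31 GB)
d9 (14 GB) → drive 1 (remaining 17 GB)

7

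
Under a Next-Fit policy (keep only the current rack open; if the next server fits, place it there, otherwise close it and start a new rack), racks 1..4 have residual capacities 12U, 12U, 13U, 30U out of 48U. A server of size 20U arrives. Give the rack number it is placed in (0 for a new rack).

Next-Fit only looks at rack 4, which has 30U free.
20U fits there.

4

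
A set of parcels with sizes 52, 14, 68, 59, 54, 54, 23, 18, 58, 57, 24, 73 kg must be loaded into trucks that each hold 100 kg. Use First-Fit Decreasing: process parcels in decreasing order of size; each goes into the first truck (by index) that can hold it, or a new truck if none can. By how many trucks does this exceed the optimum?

First-Fit Decreasing: [73,24] [68,23] [59,18,14] [58] [57] [54] [54] [52] → 8 trucks.
8 parcels exceed 50 kg (half the capacity), and no two of those can share a truck, so at least 8 trucks are needed.
So 8 is already optimal.

0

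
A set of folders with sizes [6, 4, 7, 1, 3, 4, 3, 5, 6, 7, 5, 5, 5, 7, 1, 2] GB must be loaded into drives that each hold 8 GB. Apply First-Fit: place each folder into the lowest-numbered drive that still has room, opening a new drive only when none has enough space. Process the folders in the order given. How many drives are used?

11

6 GB → drive 1 (remaining 2 GB)
4 GB → drive 2 (remaining 4 GB)
7 GB → drive 3 (remaining 1 GB)
1 GB → drive 1 (remaining 1 GB)
3 GB → drive 2 (remaining 1 GB)
4 GB → drive 4 (remaining 4 GB)
3 GB → drive 4 (remaining 1 GB)
5 GB → drive 5 (remaining 3 GB)
6 GB → drive 6 (remaining 2 GB)
7 GB → drive 7 (remaining 1 GB)
5 GB → drive 8 (remaining 3 GB)
5 GB → drive 9 (remaining 3 GB)
5 GB → drive 10 (remaining 3 GB)
7 GB → drive 11 (remaining 1 GB)
1 GB → drive 1 (remaining 0 GB)
2 GB → drive 5 (remaining 1 GB)
Final drives: [6,1,1] [4,3] [7] [4,3] [5,2] [6] [7] [5] [5] [5] [7].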